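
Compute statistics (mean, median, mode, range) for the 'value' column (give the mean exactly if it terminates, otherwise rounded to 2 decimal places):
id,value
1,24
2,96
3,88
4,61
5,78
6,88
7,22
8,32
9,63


Data: [24, 96, 88, 61, 78, 88, 22, 32, 63]
Count: 9
Sum: 552
Mean: 552/9 ≈ 61.33 (rounded to 2 decimal places)
Sorted: [22, 24, 32, 61, 63, 78, 88, 88, 96]
Median: 63.0
Mode: 88 (2 times)
Range: 96 - 22 = 74
Min: 22, Max: 96

mean≈61.33, median=63.0, mode=88, range=74


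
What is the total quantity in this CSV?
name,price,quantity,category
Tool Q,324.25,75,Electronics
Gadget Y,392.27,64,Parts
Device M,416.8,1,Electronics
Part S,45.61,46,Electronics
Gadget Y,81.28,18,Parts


Computing total quantity:
Values: [75, 64, 1, 46, 18]
Sum = 204

204


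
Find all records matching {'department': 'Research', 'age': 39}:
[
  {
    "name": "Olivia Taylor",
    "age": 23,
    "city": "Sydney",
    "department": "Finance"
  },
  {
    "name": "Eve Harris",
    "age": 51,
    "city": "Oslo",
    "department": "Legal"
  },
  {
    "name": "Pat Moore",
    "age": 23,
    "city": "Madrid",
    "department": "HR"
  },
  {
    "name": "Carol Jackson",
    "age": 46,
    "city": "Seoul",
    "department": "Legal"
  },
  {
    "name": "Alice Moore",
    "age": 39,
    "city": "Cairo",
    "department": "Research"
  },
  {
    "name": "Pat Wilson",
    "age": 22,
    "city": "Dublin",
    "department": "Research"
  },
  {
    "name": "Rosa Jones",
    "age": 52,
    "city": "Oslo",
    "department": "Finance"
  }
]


Search criteria: {'department': 'Research', 'age': 39}

Checking 7 records:
  Olivia Taylor: {department: Finance, age: 23}
  Eve Harris: {department: Legal, age: 51}
  Pat Moore: {department: HR, age: 23}
  Carol Jackson: {department: Legal, age: 46}
  Alice Moore: {department: Research, age: 39} <-- MATCH
  Pat Wilson: {department: Research, age: 22}
  Rosa Jones: {department: Finance, age: 52}

Matches: ["Alice Moore"]

["Alice Moore"]


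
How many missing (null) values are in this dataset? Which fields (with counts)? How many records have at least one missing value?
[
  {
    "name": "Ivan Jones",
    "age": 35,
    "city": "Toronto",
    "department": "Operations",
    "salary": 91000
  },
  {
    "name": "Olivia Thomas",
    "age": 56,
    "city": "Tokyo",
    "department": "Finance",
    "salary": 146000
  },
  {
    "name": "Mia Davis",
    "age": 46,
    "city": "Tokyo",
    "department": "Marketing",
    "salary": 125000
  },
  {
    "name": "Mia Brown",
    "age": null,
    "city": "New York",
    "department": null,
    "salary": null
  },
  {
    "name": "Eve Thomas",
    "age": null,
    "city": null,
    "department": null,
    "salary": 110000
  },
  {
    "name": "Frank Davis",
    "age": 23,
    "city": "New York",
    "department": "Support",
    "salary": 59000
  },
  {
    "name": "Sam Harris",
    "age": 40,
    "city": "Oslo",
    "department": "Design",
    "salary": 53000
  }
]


Checking for missing (null) values in 7 records:

  Ivan Jones: complete
  Olivia Thomas: complete
  Mia Davis: complete
  Mia Brown: age, department, salary
  Eve Thomas: age, city, department
  Frank Davis: complete
  Sam Harris: complete

Per field:
  name: 0 missing
  age: 2 missing
  city: 1 missing
  department: 2 missing
  salary: 1 missing

Total missing values: 6
Records with any missing: 2

6 missing values (age: 2, city: 1, department: 2, salary: 1); 2 incomplete records


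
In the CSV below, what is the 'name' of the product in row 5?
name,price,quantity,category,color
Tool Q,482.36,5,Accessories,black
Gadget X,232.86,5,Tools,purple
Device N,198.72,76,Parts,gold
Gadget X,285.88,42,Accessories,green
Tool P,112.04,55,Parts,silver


Query: Row 5 ('Tool P'), column 'name'
Value: Tool P

Tool P


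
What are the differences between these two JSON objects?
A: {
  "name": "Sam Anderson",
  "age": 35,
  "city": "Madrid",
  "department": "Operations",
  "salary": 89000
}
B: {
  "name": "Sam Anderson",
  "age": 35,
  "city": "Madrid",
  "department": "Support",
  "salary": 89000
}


Comparing each field (in key order):
  name: same
  age: same
  city: same
  department: DIFFERENT
  salary: same
Differences:
  department: Operations -> Support

1 field(s) changed

1 change: department


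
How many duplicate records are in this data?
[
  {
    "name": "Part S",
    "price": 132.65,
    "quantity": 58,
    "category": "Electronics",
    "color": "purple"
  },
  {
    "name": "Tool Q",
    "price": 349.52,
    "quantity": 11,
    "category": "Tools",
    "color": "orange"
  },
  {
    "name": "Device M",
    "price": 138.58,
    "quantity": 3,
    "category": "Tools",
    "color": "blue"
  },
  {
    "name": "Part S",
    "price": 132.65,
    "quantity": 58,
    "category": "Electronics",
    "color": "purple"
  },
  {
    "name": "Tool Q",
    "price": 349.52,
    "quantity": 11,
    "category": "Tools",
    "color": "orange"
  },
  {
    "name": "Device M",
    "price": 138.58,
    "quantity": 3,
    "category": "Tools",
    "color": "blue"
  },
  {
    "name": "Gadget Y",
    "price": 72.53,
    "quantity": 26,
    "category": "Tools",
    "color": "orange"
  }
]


Checking 7 records for duplicates:

  Row 1: Part S ($132.65, qty 58)
  Row 2: Tool Q ($349.52, qty 11)
  Row 3: Device M ($138.58, qty 3)
  Row 4: Part S ($132.65, qty 58) <-- DUPLICATE
  Row 5: Tool Q ($349.52, qty 11) <-- DUPLICATE
  Row 6: Device M ($138.58, qty 3) <-- DUPLICATE
  Row 7: Gadget Y ($72.53, qty 26)

Duplicates found: 3
Unique records: 4

3 duplicates, 4 unique


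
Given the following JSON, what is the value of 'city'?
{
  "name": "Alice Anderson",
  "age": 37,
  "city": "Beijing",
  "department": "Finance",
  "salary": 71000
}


Looking up field 'city'
Value: Beijing

Beijing


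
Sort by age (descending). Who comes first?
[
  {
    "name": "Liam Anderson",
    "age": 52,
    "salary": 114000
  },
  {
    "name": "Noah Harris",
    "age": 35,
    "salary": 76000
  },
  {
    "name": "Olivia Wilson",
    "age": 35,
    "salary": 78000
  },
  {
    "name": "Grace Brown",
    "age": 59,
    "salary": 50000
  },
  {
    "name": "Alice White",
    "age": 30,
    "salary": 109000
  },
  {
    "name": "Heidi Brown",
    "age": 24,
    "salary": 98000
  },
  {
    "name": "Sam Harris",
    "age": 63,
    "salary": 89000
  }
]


Sort by: age (descending)

Sorted order:
  1. Sam Harris (age = 63)
  2. Grace Brown (age = 59)
  3. Liam Anderson (age = 52)
  4. Noah Harris (age = 35)
  5. Olivia Wilson (age = 35)
  6. Alice White (age = 30)
  7. Heidi Brown (age = 24)

First: Sam Harris

Sam Harris


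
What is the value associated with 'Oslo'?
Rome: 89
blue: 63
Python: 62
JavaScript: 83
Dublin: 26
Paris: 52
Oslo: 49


Looking up key 'Oslo'
Value: 49

49


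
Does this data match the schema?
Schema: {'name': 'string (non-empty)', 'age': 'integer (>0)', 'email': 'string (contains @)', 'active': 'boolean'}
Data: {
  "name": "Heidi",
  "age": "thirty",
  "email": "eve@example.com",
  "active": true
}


Validating each field against schema:
  name: OK (non-empty string)
  age: FAIL ("thirty" is not an integer)
  email: OK (string with @)
  active: OK (boolean)

Result: INVALID (1 error: age)

INVALID (1 error: age)


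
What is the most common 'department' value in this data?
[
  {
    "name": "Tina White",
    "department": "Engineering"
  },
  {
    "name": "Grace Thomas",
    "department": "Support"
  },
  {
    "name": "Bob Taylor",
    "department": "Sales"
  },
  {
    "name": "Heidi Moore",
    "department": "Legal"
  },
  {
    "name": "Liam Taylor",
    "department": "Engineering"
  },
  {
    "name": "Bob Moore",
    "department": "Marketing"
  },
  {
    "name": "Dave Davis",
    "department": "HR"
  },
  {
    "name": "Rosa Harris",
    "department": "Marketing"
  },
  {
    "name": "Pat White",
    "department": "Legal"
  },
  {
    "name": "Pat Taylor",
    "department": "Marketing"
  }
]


Counting 'department' values across 10 records:

  Marketing: 3 ###
  Engineering: 2 ##
  Legal: 2 ##
  Support: 1 #
  Sales: 1 #
  HR: 1 #

Most common: Marketing (3 times)

Marketing (3 times)


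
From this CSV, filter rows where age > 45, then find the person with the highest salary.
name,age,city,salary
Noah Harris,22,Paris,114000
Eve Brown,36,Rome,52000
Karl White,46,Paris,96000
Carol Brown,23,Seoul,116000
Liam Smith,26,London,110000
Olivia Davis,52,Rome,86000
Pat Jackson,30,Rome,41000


Filter: age > 45
Sort by: salary (descending)

Filtered records (2):
  Karl White, age 46, salary $96000
  Olivia Davis, age 52, salary $86000

Highest salary: Karl White ($96000)

Karl White


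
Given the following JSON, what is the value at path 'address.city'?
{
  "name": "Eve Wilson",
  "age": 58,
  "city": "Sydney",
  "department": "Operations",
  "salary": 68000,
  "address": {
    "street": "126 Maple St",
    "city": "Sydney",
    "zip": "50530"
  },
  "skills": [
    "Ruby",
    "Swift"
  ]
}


Query: address.city
Path: address -> city
Value: Sydney

Sydney


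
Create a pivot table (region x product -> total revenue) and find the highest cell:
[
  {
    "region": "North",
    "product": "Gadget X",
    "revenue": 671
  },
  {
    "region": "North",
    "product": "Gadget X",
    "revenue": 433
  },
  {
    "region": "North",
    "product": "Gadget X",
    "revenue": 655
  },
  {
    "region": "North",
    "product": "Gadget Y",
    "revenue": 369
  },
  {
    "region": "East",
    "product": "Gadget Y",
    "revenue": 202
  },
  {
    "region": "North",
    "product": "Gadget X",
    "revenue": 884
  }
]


Pivot: region (rows) x product (columns) -> total revenue

     Gadget X      Gadget Y    
East             0           202  
North         2643           369  

Highest: North / Gadget X = $2643

North / Gadget X = $2643


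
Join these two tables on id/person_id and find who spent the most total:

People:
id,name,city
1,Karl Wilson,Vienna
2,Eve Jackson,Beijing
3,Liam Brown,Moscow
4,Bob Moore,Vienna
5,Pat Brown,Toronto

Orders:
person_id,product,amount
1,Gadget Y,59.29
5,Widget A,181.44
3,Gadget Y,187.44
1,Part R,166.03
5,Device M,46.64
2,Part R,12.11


Join on: people.id = orders.person_id

Joined rows:
  Karl Wilson (Vienna) bought Gadget Y for $59.29
  Pat Brown (Toronto) bought Widget A for $181.44
  Liam Brown (Moscow) bought Gadget Y for $187.44
  Karl Wilson (Vienna) bought Part R for $166.03
  Pat Brown (Toronto) bought Device M for $46.64
  Eve Jackson (Beijing) bought Part R for $12.11

Total per person:
  Pat Brown: $228.08
  Karl Wilson: $225.32
  Liam Brown: $187.44
  Eve Jackson: $12.11

Top spender: Pat Brown ($228.08)

Pat Brown ($228.08)


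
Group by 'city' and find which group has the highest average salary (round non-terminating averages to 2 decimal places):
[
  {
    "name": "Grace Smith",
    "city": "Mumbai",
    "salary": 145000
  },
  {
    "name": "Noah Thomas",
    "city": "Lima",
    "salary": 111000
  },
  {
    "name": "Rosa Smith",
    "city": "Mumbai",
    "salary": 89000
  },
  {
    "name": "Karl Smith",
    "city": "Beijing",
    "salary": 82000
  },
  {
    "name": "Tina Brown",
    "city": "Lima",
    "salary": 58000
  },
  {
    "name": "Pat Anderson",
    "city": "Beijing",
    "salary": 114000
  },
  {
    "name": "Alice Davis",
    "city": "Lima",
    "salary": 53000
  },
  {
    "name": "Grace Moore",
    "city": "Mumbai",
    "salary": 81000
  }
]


Group by: city

Groups:
  Beijing: 2 people, avg salary = 196000/2 = $98000
  Lima: 3 people, avg salary = 222000/3 = $74000
  Mumbai: 3 people, avg salary = 315000/3 = $105000

Highest average salary: Mumbai ($105000)

Mumbai ($105000)


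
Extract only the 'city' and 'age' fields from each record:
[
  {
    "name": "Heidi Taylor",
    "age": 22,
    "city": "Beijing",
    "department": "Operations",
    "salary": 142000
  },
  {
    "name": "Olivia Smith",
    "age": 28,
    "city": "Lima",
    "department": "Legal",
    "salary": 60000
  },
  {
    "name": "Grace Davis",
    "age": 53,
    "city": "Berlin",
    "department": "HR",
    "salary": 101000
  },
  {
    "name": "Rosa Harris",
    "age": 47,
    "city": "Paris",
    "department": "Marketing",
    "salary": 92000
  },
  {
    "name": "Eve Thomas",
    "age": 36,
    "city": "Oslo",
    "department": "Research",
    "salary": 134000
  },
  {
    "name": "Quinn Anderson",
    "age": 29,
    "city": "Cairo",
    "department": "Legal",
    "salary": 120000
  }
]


Original: 6 records with fields: name, age, city, department, salary
Keep: ['city', 'age']
Drop: ['name', 'department', 'salary']
Result: 6 records, 2 fields each

[
  {
    "city": "Beijing",
    "age": 22
  },
  {
    "city": "Lima",
    "age": 28
  },
  {
    "city": "Berlin",
    "age": 53
  },
  {
    "city": "Paris",
    "age": 47
  },
  {
    "city": "Oslo",
    "age": 36
  },
  {
    "city": "Cairo",
    "age": 29
  }
]


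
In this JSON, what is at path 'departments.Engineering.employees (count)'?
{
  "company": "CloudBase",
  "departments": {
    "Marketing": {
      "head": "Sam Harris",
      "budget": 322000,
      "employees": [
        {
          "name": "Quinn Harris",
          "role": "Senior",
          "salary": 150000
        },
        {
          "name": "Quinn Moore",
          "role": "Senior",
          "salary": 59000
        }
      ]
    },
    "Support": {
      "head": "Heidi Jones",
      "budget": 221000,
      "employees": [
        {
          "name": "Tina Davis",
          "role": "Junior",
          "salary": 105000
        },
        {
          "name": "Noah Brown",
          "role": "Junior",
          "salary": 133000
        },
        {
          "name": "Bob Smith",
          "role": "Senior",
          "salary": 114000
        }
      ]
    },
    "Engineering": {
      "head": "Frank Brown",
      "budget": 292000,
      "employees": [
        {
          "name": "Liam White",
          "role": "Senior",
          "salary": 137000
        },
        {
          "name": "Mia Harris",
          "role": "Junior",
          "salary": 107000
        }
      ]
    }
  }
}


Path: departments.Engineering.employees (count)

Navigate:
  -> departments
  -> Engineering
  -> employees (array, length 2)

2


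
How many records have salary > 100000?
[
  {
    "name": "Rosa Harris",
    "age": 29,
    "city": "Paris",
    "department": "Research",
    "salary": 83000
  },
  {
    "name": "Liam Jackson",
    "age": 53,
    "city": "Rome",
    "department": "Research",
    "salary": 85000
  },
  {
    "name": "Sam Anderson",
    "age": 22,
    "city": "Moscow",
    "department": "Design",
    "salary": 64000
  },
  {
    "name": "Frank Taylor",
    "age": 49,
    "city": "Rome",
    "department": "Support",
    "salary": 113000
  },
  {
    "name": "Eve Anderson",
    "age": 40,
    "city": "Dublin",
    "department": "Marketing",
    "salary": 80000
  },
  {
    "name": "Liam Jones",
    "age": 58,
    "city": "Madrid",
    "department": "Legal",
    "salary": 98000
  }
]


Data: 6 records
Condition: salary > 100000

Checking each record:
  Rosa Harris: 83000
  Liam Jackson: 85000
  Sam Anderson: 64000
  Frank Taylor: 113000 MATCH
  Eve Anderson: 80000
  Liam Jones: 98000

Count: 1

1


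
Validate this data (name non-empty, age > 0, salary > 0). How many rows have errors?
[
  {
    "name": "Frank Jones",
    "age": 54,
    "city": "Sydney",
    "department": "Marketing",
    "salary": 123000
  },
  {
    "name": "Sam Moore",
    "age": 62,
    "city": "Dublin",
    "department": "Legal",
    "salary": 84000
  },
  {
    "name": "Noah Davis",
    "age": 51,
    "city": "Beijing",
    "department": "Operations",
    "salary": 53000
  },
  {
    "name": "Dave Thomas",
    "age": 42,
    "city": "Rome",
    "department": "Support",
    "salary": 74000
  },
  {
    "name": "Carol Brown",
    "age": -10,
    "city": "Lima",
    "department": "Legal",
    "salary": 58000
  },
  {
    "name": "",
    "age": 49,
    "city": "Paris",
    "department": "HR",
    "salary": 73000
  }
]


Validating 6 records:
Rules: name non-empty, age > 0, salary > 0

  Row 1 (Frank Jones): OK
  Row 2 (Sam Moore): OK
  Row 3 (Noah Davis): OK
  Row 4 (Dave Thomas): OK
  Row 5 (Carol Brown): negative age: -10
  Row 6 (???): empty name

Total errors: 2

2 errors


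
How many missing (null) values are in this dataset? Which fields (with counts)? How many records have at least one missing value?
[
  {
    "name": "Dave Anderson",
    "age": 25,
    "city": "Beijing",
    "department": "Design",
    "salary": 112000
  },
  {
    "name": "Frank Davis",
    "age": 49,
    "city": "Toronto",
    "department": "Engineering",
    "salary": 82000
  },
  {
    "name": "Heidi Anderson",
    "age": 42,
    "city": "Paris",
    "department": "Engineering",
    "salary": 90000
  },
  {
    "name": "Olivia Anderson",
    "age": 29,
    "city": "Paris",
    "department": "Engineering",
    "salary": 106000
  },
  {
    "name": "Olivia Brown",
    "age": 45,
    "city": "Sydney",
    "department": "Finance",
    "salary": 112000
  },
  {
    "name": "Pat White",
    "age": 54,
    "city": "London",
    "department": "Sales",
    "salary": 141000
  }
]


Checking for missing (null) values in 6 records:

  Dave Anderson: complete
  Frank Davis: complete
  Heidi Anderson: complete
  Olivia Anderson: complete
  Olivia Brown: complete
  Pat White: complete

Per field:
  name: 0 missing
  age: 0 missing
  city: 0 missing
  department: 0 missing
  salary: 0 missing

Total missing values: 0
Records with any missing: 0

0 missing values (none); 0 incomplete records


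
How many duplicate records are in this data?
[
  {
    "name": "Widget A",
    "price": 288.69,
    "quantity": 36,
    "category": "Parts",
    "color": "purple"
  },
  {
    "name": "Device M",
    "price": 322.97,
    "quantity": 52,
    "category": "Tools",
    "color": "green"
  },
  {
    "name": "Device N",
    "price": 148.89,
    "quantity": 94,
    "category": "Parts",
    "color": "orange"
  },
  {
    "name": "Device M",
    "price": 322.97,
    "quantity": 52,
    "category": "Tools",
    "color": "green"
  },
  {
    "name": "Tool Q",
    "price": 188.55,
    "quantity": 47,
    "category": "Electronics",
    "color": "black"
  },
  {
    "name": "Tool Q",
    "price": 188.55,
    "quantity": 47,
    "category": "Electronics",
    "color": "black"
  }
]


Checking 6 records for duplicates:

  Row 1: Widget A ($288.69, qty 36)
  Row 2: Device M ($322.97, qty 52)
  Row 3: Device N ($148.89, qty 94)
  Row 4: Device M ($322.97, qty 52) <-- DUPLICATE
  Row 5: Tool Q ($188.55, qty 47)
  Row 6: Tool Q ($188.55, qty 47) <-- DUPLICATE

Duplicates found: 2
Unique records: 4

2 duplicates, 4 unique


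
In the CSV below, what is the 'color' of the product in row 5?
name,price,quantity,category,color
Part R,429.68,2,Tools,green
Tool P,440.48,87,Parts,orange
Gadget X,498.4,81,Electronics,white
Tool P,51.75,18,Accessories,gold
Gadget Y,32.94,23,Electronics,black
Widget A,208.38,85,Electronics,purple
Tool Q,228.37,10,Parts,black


Query: Row 5 ('Gadget Y'), column 'color'
Value: black

black


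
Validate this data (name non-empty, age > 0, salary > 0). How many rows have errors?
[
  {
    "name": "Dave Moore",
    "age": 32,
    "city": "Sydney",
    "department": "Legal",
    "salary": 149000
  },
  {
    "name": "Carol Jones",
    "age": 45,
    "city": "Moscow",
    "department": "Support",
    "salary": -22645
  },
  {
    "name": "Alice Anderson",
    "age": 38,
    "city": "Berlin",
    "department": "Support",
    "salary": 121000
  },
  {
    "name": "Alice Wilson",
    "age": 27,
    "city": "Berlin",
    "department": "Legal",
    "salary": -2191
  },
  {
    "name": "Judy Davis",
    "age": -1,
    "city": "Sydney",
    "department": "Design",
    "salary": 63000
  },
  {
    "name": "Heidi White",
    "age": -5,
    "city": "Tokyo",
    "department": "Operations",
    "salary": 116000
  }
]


Validating 6 records:
Rules: name non-empty, age > 0, salary > 0

  Row 1 (Dave Moore): OK
  Row 2 (Carol Jones): negative salary: -22645
  Row 3 (Alice Anderson): OK
  Row 4 (Alice Wilson): negative salary: -2191
  Row 5 (Judy Davis): negative age: -1
  Row 6 (Heidi White): negative age: -5

Total errors: 4

4 errors


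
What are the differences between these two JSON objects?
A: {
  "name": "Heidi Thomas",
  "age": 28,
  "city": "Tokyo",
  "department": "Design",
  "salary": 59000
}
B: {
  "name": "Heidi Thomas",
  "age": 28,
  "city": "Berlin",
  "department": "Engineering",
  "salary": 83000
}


Comparing each field (in key order):
  name: same
  age: same
  city: DIFFERENT
  department: DIFFERENT
  salary: DIFFERENT
Differences:
  city: Tokyo -> Berlin
  department: Design -> Engineering
  salary: 59000 -> 83000

3 field(s) changed

3 changes: city, department, salary


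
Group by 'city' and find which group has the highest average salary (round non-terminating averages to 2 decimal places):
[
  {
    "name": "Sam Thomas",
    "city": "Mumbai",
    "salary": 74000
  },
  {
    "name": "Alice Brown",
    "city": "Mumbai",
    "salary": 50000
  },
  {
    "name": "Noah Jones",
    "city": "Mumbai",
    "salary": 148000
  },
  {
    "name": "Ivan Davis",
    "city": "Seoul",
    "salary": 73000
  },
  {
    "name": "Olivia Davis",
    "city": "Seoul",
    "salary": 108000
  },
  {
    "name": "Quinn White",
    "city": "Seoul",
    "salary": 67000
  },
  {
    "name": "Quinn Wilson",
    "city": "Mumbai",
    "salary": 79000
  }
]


Group by: city

Groups:
  Mumbai: 4 people, avg salary = 351000/4 = $87750
  Seoul: 3 people, avg salary = 248000/3 ≈ $82666.67

Highest average salary: Mumbai ($87750)

Mumbai ($87750)


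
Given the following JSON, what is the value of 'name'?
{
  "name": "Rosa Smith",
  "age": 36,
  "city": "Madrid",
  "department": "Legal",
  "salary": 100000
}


Looking up field 'name'
Value: Rosa Smith

Rosa Smith


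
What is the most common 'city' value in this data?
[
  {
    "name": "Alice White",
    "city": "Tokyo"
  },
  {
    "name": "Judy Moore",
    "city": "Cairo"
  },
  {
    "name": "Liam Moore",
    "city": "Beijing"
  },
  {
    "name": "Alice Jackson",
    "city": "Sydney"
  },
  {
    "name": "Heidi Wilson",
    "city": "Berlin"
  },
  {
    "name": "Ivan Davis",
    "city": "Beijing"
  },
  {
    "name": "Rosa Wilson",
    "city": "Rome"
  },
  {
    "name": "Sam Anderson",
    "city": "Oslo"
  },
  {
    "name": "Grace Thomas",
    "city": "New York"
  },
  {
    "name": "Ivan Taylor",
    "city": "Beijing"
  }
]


Counting 'city' values across 10 records:

  Beijing: 3 ###
  Tokyo: 1 #
  Cairo: 1 #
  Sydney: 1 #
  Berlin: 1 #
  Rome: 1 #
  Oslo: 1 #
  New York: 1 #

Most common: Beijing (3 times)

Beijing (3 times)


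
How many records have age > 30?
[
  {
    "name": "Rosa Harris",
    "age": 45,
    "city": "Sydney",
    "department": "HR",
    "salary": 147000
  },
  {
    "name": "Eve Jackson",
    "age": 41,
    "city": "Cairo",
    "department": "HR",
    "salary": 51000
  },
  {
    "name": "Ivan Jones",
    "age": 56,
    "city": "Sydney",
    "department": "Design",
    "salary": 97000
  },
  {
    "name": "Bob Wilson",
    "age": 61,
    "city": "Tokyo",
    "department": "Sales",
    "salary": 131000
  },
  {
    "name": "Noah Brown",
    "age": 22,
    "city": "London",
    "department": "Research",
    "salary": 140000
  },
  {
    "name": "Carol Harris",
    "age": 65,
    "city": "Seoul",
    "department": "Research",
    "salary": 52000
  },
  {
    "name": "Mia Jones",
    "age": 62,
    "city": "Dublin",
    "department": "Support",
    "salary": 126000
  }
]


Data: 7 records
Condition: age > 30

Checking each record:
  Rosa Harris: 45 MATCH
  Eve Jackson: 41 MATCH
  Ivan Jones: 56 MATCH
  Bob Wilson: 61 MATCH
  Noah Brown: 22
  Carol Harris: 65 MATCH
  Mia Jones: 62 MATCH

Count: 6

6


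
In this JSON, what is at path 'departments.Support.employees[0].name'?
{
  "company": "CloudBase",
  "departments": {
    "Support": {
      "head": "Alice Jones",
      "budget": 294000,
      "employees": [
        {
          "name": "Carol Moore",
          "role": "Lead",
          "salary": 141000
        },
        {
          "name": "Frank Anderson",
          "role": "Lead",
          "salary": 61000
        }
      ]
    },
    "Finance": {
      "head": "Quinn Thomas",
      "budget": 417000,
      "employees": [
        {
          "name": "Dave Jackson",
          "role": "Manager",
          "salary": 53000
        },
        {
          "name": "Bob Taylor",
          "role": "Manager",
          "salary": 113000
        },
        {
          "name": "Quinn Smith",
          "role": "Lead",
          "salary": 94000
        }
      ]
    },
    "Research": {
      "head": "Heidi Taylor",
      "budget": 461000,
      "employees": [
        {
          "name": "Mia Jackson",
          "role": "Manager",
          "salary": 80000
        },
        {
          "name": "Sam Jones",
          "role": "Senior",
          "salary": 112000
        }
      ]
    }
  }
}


Path: departments.Support.employees[0].name

Navigate:
  -> departments
  -> Support
  -> employees[0].name = 'Carol Moore'

Carol Moore


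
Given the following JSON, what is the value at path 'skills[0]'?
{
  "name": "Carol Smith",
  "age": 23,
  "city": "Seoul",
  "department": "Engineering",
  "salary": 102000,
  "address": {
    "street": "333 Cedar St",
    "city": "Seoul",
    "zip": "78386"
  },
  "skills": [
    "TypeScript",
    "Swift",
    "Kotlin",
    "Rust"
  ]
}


Query: skills[0]
Path: skills -> first element
Value: TypeScript

TypeScript


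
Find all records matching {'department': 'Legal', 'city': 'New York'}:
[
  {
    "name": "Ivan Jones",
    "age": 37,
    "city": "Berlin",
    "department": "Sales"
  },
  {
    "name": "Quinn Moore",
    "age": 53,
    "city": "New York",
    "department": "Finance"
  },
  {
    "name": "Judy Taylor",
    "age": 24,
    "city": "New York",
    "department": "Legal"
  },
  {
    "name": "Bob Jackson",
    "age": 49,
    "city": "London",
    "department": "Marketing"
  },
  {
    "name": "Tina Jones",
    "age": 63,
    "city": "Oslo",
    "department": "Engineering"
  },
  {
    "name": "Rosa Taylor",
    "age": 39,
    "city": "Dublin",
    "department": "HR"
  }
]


Search criteria: {'department': 'Legal', 'city': 'New York'}

Checking 6 records:
  Ivan Jones: {department: Sales, city: Berlin}
  Quinn Moore: {department: Finance, city: New York}
  Judy Taylor: {department: Legal, city: New York} <-- MATCH
  Bob Jackson: {department: Marketing, city: London}
  Tina Jones: {department: Engineering, city: Oslo}
  Rosa Taylor: {department: HR, city: Dublin}

Matches: ["Judy Taylor"]

["Judy Taylor"]


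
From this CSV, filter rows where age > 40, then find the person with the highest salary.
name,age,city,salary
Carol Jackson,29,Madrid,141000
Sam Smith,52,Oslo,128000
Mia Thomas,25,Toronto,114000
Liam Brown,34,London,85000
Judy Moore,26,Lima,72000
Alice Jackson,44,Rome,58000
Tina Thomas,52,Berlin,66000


Filter: age > 40
Sort by: salary (descending)

Filtered records (3):
  Sam Smith, age 52, salary $128000
  Tina Thomas, age 52, salary $66000
  Alice Jackson, age 44, salary $58000

Highest salary: Sam Smith ($128000)

Sam Smith


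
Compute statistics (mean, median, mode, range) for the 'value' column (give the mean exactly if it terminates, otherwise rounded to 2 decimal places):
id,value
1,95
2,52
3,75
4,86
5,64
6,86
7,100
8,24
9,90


Data: [95, 52, 75, 86, 64, 86, 100, 24, 90]
Count: 9
Sum: 672
Mean: 672/9 ≈ 74.67 (rounded to 2 decimal places)
Sorted: [24, 52, 64, 75, 86, 86, 90, 95, 100]
Median: 86.0
Mode: 86 (2 times)
Range: 100 - 24 = 76
Min: 24, Max: 100

mean≈74.67, median=86.0, mode=86, range=76


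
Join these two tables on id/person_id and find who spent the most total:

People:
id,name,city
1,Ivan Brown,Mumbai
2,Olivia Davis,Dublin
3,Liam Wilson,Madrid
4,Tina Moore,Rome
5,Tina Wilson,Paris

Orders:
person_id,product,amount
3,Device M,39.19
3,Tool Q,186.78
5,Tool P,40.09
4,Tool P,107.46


Join on: people.id = orders.person_id

Joined rows:
  Liam Wilson (Madrid) bought Device M for $39.19
  Liam Wilson (Madrid) bought Tool Q for $186.78
  Tina Wilson (Paris) bought Tool P for $40.09
  Tina Moore (Rome) bought Tool P for $107.46

Total per person:
  Liam Wilson: $225.97
  Tina Moore: $107.46
  Tina Wilson: $40.09

Top spender: Liam Wilson ($225.97)

Liam Wilson ($225.97)


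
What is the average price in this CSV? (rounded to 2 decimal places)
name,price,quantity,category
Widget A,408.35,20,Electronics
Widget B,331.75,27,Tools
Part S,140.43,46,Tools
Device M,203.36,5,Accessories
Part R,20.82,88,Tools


Computing average price:
Values: [408.35, 331.75, 140.43, 203.36, 20.82]
Sum = 1104.71
Count = 5
Average = 1104.71/5 = 220.942 exactly -> 220.94 (rounded half-up to 2 decimal places)

220.94


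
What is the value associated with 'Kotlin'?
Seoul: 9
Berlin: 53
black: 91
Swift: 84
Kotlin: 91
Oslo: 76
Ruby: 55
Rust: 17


Looking up key 'Kotlin'
Value: 91

91


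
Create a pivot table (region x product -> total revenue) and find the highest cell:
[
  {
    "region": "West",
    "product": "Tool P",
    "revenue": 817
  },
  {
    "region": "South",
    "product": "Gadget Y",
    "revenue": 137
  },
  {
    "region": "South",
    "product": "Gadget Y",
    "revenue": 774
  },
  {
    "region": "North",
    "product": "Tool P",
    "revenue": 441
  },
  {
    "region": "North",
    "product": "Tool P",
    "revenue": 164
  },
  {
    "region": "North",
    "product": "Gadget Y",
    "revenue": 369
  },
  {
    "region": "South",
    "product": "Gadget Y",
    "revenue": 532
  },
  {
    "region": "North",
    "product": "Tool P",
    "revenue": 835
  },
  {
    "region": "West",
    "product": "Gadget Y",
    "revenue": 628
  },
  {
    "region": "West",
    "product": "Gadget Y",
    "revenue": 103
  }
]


Pivot: region (rows) x product (columns) -> total revenue

     Gadget Y      Tool P      
North          369          1440  
South         1443             0  
West           731           817  

Highest: South / Gadget Y = $1443

South / Gadget Y = $1443


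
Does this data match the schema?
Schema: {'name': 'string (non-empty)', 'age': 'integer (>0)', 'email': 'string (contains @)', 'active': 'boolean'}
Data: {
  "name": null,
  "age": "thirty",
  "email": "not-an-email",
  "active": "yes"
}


Validating each field against schema:
  name: FAIL (null is not a string)
  age: FAIL ("thirty" is not an integer)
  email: FAIL ("not-an-email" does not contain @)
  active: FAIL ("yes" is not a boolean)

Result: INVALID (4 errors: name, age, email, active)

INVALID (4 errors: name, age, email, active)


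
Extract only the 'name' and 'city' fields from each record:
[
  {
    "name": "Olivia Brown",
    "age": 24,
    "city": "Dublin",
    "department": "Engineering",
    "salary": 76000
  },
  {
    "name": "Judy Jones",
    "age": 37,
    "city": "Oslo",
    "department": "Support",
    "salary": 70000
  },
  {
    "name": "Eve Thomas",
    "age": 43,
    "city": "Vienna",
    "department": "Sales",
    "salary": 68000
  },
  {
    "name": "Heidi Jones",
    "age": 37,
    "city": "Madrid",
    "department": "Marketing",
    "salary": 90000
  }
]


Original: 4 records with fields: name, age, city, department, salary
Keep: ['name', 'city']
Drop: ['age', 'department', 'salary']
Result: 4 records, 2 fields each

[
  {
    "name": "Olivia Brown",
    "city": "Dublin"
  },
  {
    "name": "Judy Jones",
    "city": "Oslo"
  },
  {
    "name": "Eve Thomas",
    "city": "Vienna"
  },
  {
    "name": "Heidi Jones",
    "city": "Madrid"
  }
]


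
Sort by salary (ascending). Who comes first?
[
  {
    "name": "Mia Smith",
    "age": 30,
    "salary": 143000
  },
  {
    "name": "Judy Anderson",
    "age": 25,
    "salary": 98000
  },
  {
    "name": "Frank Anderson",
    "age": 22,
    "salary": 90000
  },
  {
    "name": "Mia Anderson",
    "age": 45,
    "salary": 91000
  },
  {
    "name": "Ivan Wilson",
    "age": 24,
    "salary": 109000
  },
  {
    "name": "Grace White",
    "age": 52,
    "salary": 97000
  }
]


Sort by: salary (ascending)

Sorted order:
  1. Frank Anderson (salary = 90000)
  2. Mia Anderson (salary = 91000)
  3. Grace White (salary = 97000)
  4. Judy Anderson (salary = 98000)
  5. Ivan Wilson (salary = 109000)
  6. Mia Smith (salary = 143000)

First: Frank Anderson

Frank Anderson


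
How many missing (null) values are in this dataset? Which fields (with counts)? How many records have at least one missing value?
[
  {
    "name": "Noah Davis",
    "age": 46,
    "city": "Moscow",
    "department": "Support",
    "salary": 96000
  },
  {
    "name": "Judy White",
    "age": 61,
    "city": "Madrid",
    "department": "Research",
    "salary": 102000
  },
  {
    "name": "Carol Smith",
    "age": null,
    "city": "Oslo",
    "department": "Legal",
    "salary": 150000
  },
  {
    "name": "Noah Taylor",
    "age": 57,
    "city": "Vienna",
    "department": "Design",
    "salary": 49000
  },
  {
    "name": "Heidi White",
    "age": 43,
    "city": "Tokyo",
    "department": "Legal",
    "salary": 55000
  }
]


Checking for missing (null) values in 5 records:

  Noah Davis: complete
  Judy White: complete
  Carol Smith: age
  Noah Taylor: complete
  Heidi White: complete

Per field:
  name: 0 missing
  age: 1 missing
  city: 0 missing
  department: 0 missing
  salary: 0 missing

Total missing values: 1
Records with any missing: 1

1 missing values (age: 1); 1 incomplete records


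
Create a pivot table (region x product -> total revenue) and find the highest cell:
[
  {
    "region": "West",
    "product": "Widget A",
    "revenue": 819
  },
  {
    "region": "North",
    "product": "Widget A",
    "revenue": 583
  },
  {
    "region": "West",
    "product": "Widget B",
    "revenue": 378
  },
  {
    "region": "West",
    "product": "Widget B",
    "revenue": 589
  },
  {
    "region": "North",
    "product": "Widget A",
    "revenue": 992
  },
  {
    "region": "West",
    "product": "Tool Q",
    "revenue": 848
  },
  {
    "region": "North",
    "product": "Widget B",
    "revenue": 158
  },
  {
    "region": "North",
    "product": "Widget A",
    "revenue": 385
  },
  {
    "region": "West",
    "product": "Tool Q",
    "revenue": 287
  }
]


Pivot: region (rows) x product (columns) -> total revenue

     Tool Q        Widget A      Widget B    
North            0          1960           158  
West          1135           819           967  

Highest: North / Widget A = $1960

North / Widget A = $1960


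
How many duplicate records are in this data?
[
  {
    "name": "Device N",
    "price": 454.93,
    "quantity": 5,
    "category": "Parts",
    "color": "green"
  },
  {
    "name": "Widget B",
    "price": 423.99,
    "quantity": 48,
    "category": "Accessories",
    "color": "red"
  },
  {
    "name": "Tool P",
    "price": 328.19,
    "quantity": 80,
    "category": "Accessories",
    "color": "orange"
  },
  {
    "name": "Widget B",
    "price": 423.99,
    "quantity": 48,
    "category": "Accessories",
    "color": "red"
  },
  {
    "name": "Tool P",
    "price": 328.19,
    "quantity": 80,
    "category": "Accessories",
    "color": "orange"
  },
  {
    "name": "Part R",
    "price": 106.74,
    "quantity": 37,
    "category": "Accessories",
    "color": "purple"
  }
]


Checking 6 records for duplicates:

  Row 1: Device N ($454.93, qty 5)
  Row 2: Widget B ($423.99, qty 48)
  Row 3: Tool P ($328.19, qty 80)
  Row 4: Widget B ($423.99, qty 48) <-- DUPLICATE
  Row 5: Tool P ($328.19, qty 80) <-- DUPLICATE
  Row 6: Part R ($106.74, qty 37)

Duplicates found: 2
Unique records: 4

2 duplicates, 4 unique


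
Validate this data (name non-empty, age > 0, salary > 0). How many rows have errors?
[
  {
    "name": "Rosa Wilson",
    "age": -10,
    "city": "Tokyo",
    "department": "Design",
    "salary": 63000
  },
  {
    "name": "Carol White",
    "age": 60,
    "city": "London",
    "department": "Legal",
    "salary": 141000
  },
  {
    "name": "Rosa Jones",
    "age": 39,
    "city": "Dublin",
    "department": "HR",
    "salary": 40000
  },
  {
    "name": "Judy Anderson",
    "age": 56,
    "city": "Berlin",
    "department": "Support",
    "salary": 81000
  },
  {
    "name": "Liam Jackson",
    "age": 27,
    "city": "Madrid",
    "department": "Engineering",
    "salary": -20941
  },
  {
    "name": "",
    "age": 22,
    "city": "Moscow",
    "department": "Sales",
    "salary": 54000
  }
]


Validating 6 records:
Rules: name non-empty, age > 0, salary > 0

  Row 1 (Rosa Wilson): negative age: -10
  Row 2 (Carol White): OK
  Row 3 (Rosa Jones): OK
  Row 4 (Judy Anderson): OK
  Row 5 (Liam Jackson): negative salary: -20941
  Row 6 (???): empty name

Total errors: 3

3 errors


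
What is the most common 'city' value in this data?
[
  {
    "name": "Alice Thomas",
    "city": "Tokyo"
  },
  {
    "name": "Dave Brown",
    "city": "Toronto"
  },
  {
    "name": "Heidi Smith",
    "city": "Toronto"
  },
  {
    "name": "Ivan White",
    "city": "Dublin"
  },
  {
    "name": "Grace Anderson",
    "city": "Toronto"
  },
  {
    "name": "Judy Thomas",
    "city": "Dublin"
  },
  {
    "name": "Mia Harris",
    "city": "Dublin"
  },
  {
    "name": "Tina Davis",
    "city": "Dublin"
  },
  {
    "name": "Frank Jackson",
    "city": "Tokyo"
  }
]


Counting 'city' values across 9 records:

  Dublin: 4 ####
  Toronto: 3 ###
  Tokyo: 2 ##

Most common: Dublin (4 times)

Dublin (4 times)


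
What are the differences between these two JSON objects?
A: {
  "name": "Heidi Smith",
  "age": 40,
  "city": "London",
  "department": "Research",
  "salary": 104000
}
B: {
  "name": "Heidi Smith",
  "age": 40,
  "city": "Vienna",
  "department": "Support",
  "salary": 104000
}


Comparing each field (in key order):
  name: same
  age: same
  city: DIFFERENT
  department: DIFFERENT
  salary: same
Differences:
  city: London -> Vienna
  department: Research -> Support

2 field(s) changed

2 changes: city, department


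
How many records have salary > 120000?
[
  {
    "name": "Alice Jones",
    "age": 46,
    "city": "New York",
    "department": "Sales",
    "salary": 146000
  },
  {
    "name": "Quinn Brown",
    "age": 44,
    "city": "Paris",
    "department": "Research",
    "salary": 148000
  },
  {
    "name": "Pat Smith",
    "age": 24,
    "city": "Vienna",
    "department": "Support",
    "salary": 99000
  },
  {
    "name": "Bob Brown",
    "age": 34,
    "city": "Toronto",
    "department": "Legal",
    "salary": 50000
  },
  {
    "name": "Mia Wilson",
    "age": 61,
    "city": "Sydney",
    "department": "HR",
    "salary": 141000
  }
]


Data: 5 records
Condition: salary > 120000

Checking each record:
  Alice Jones: 146000 MATCH
  Quinn Brown: 148000 MATCH
  Pat Smith: 99000
  Bob Brown: 50000
  Mia Wilson: 141000 MATCH

Count: 3

3


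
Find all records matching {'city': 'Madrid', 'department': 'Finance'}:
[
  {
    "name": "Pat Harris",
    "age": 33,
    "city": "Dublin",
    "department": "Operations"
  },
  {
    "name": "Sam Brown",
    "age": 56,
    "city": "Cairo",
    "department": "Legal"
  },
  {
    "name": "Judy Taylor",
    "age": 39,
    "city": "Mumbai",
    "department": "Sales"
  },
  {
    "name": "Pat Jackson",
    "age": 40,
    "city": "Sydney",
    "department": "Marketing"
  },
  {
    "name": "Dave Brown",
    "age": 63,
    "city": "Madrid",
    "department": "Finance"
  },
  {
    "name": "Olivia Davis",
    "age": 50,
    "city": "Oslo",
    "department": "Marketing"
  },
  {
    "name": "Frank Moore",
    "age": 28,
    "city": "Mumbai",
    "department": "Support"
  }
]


Search criteria: {'city': 'Madrid', 'department': 'Finance'}

Checking 7 records:
  Pat Harris: {city: Dublin, department: Operations}
  Sam Brown: {city: Cairo, department: Legal}
  Judy Taylor: {city: Mumbai, department: Sales}
  Pat Jackson: {city: Sydney, department: Marketing}
  Dave Brown: {city: Madrid, department: Finance} <-- MATCH
  Olivia Davis: {city: Oslo, department: Marketing}
  Frank Moore: {city: Mumbai, department: Support}

Matches: ["Dave Brown"]

["Dave Brown"]


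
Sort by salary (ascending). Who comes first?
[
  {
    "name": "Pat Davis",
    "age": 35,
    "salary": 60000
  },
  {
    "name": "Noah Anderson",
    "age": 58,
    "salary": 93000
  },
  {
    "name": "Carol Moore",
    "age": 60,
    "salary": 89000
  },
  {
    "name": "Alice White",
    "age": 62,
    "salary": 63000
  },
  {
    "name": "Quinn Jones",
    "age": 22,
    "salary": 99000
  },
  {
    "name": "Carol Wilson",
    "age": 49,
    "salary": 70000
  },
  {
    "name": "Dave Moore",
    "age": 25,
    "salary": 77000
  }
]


Sort by: salary (ascending)

Sorted order:
  1. Pat Davis (salary = 60000)
  2. Alice White (salary = 63000)
  3. Carol Wilson (salary = 70000)
  4. Dave Moore (salary = 77000)
  5. Carol Moore (salary = 89000)
  6. Noah Anderson (salary = 93000)
  7. Quinn Jones (salary = 99000)

First: Pat Davis

Pat Davis
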